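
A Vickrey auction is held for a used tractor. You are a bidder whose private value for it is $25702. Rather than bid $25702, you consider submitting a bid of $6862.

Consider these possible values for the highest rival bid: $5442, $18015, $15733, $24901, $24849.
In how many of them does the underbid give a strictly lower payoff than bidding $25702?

4

The deviation hurts exactly when the highest competing bid lies strictly between $6862 and $25702 — underbidding then forfeits a profitable win.
$5442: below both → same outcome either way.
$18015: inside the interval → strictly worse (loss $7687).
$15733: inside the interval → strictly worse (loss $9969).
$24901: inside the interval → strictly worse (loss $801).
$24849: inside the interval → strictly worse (loss $853).
Count: 4.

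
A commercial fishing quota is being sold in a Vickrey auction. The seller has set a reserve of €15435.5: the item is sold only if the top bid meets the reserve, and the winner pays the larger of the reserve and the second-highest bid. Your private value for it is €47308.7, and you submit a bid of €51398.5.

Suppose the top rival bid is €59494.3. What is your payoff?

€0

Your bid €51398.5 is below the highest competing bid €59494.3, so you lose. Payoff €0.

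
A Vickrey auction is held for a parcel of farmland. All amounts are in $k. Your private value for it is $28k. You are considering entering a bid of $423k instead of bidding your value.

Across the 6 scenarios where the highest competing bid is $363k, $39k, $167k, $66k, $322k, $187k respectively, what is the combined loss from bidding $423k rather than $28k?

The deviation costs you only when the competing bid falls strictly between $28k and $423k; elsewhere both bids give the same outcome.
$363k: truthful payoff $0k, deviation payoff −$335k → loss $335k.
$39k: truthful payoff $0k, deviation payoff −$11k → loss $11k.
$167k: truthful payoff $0k, deviation payoff −$139k → loss $139k.
$66k: truthful payoff $0k, deviation payoff −$38k → loss $38k.
$322k: truthful payoff $0k, deviation payoff −$294k → loss $294k.
$187k: truthful payoff $0k, deviation payoff −$159k → loss $159k.
Total loss = $335k + $11k + $139k + $38k + $294k + $159k = $976k.

$976k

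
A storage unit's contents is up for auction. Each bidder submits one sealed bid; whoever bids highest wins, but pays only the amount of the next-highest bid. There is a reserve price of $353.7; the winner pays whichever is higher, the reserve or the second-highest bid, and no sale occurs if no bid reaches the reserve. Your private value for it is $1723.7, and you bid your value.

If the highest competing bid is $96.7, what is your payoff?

Your bid $1723.7 is the highest and exceeds the reserve.
Price = max(second-highest bid, reserve) = max($96.7, $353.7) = $353.7.
Payoff = $1723.7 − $353.7 = $1370.

$1370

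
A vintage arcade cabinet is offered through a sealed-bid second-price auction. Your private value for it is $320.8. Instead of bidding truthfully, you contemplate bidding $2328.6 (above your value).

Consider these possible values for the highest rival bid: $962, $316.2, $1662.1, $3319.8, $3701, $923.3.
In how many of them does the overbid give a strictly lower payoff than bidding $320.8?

The deviation hurts exactly when the highest competing bid lies strictly between $320.8 and $2328.6 — overbidding then wins at a price above your value.
$962: inside the interval → strictly worse (loss $641.2).
$316.2: below both → same outcome either way.
$1662.1: inside the interval → strictly worse (loss $1341.3).
$3319.8: above both → same outcome either way.
$3701: above both → same outcome either way.
$923.3: inside the interval → strictly worse (loss $602.5).
Count: 3.

3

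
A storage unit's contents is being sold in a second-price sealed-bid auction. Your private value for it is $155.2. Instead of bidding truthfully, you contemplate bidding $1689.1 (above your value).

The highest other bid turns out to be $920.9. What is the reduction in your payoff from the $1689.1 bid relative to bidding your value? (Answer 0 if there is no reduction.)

Bidding your value $155.2: you lose (since $155.2 < $920.9). Payoff $0.
Bidding $1689.1: you win and pay $920.9. Payoff $155.2 − $920.9 = −$765.7.
The competing bid $920.9 lies between your value and your inflated bid, so overbidding wins an item priced above your value.
Loss from deviating = $0 − (−$765.7) = $765.7.
Truthful bidding weakly dominates here: raising your bid can only win items priced above your value, and lowering it can only forfeit items priced below.

$765.7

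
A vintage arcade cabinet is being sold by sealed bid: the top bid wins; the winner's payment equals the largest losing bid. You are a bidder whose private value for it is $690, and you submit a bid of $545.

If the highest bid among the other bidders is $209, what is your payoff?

$481

Your bid $545 exceeds the highest competing bid $209, so you win.
In a second-price auction the winner pays the second-highest bid, $209.
Payoff = value − price = $690 − $209 = $481.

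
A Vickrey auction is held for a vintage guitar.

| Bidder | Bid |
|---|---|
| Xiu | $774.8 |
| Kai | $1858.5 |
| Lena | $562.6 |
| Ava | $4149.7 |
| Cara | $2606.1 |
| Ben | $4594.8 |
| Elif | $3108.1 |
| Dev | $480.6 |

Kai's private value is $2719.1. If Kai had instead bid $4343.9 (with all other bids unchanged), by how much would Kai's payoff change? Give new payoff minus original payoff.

$0

The highest bid among the other bidders is $4594.8; Kai's bid doesn't change that.
Original bid $1858.5: Kai is not highest (top rival bid is $4594.8); payoff $0.
Alternative bid $4343.9: Kai is not highest (top rival bid is $4594.8); payoff $0.
Change in payoff = $0 − ($0) = $0.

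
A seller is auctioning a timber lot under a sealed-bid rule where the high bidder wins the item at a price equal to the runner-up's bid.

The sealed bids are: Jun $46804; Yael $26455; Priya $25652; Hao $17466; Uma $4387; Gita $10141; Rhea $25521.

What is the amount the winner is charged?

$26455

Highest bid: Jun at $46804, so Jun wins.
Second-highest bid: Yael at $26455 — that is the price the winner pays.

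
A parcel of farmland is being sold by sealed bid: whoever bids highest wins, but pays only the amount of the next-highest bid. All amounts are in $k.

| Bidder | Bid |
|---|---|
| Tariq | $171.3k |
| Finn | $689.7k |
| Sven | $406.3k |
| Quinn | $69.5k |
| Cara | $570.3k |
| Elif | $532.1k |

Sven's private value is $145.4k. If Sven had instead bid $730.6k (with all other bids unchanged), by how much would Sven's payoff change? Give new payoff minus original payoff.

−$544.3k

The highest bid among the other bidders is $689.7k; Sven's bid doesn't change that.
Original bid $406.3k: Sven is not highest (top rival bid is $689.7k); payoff $0k.
Alternative bid $730.6k: Sven is highest, pays the top rival bid $689.7k; payoff $145.4k − $689.7k = −$544.3k.
Change in payoff = −$544.3k − ($0k) = −$544.3k.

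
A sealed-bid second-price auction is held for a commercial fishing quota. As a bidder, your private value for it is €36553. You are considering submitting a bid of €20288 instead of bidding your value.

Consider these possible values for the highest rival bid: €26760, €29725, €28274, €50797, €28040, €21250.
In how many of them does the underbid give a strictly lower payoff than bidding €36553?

5

The deviation hurts exactly when the highest competing bid lies strictly between €20288 and €36553 — underbidding then forfeits a profitable win.
€26760: inside the interval → strictly worse (loss €9793).
€29725: inside the interval → strictly worse (loss €6828).
€28274: inside the interval → strictly worse (loss €8279).
€50797: above both → same outcome either way.
€28040: inside the interval → strictly worse (loss €8513).
€21250: inside the interval → strictly worse (loss €15303).
Count: 5.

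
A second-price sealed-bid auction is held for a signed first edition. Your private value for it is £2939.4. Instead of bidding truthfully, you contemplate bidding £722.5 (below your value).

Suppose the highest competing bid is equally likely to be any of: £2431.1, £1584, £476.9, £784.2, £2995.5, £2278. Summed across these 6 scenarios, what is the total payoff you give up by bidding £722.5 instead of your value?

The deviation costs you only when the competing bid falls strictly between £722.5 and £2939.4; elsewhere both bids give the same outcome.
£2431.1: truthful payoff £508.3, deviation payoff £0 → loss £508.3.
£1584: truthful payoff £1355.4, deviation payoff £0 → loss £1355.4.
£476.9: outcomes coincide → loss £0.
£784.2: truthful payoff £2155.2, deviation payoff £0 → loss £2155.2.
£2995.5: outcomes coincide → loss £0.
£2278: truthful payoff £661.4, deviation payoff £0 → loss £661.4.
Total loss = £508.3 + £1355.4 + £2155.2 + £661.4 = £4680.3.

£4680.3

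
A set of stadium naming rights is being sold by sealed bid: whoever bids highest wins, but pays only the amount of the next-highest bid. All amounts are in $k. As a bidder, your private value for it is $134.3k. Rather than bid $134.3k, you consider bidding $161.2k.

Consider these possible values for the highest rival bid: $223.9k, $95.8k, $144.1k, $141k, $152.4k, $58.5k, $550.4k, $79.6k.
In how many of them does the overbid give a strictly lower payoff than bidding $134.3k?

The deviation hurts exactly when the highest competing bid lies strictly between $134.3k and $161.2k — overbidding then wins at a price above your value.
$223.9k: above both → same outcome either way.
$95.8k: below both → same outcome either way.
$144.1k: inside the interval → strictly worse (loss $9.8k).
$141k: inside the interval → strictly worse (loss $6.7k).
$152.4k: inside the interval → strictly worse (loss $18.1k).
$58.5k: below both → same outcome either way.
$550.4k: above both → same outcome either way.
$79.6k: below both → same outcome either way.
Count: 3.

3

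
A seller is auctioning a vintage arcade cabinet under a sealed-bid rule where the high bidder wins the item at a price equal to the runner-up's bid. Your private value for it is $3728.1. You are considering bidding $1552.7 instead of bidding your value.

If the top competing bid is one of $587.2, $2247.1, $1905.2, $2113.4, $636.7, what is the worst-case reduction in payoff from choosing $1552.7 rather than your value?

$587.2: same outcome either way → loss $0.
$2247.1: truthful gives $1481, deviation gives $0 → loss $1481.
$1905.2: truthful gives $1822.9, deviation gives $0 → loss $1822.9.
$2113.4: truthful gives $1614.7, deviation gives $0 → loss $1614.7.
$636.7: same outcome either way → loss $0.
Maximum loss: $1822.9.

$1822.9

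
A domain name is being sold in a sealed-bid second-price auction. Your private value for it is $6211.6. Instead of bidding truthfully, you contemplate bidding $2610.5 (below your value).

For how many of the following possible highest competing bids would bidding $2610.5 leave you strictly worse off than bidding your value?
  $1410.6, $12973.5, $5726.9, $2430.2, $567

The deviation hurts exactly when the highest competing bid lies strictly between $2610.5 and $6211.6 — underbidding then forfeits a profitable win.
$1410.6: below both → same outcome either way.
$12973.5: above both → same outcome either way.
$5726.9: inside the interval → strictly worse (loss $484.7).
$2430.2: below both → same outcome either way.
$567: below both → same outcome either way.
Count: 1.

1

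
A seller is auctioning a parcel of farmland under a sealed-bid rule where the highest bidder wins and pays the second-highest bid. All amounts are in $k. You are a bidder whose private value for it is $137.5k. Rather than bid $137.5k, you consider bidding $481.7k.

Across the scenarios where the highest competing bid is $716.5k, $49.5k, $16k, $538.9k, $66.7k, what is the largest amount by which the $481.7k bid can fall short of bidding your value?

$0k

$716.5k: same outcome either way → loss $0k.
$49.5k: same outcome either way → loss $0k.
$16k: same outcome either way → loss $0k.
$538.9k: same outcome either way → loss $0k.
$66.7k: same outcome either way → loss $0k.
Maximum loss: $0k.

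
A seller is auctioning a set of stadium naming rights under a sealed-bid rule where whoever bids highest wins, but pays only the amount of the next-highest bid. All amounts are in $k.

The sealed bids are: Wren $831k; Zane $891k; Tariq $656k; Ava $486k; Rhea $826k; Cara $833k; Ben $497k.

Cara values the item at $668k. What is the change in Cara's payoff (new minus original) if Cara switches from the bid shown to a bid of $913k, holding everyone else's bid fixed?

−$223k

The highest bid among the other bidders is $891k; Cara's bid doesn't change that.
Original bid $833k: Cara is not highest (top rival bid is $891k); payoff $0k.
Alternative bid $913k: Cara is highest, pays the top rival bid $891k; payoff $668k − $891k = −$223k.
Change in payoff = −$223k − ($0k) = −$223k.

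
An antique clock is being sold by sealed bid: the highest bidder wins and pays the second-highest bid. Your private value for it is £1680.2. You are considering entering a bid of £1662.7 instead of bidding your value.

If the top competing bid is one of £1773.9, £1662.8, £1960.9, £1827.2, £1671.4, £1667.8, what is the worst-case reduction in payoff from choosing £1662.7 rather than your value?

£1773.9: same outcome either way → loss £0.
£1662.8: truthful gives £17.4, deviation gives £0 → loss £17.4.
£1960.9: same outcome either way → loss £0.
£1827.2: same outcome either way → loss £0.
£1671.4: truthful gives £8.8, deviation gives £0 → loss £8.8.
£1667.8: truthful gives £12.4, deviation gives £0 → loss £12.4.
Maximum loss: £17.4.

£17.4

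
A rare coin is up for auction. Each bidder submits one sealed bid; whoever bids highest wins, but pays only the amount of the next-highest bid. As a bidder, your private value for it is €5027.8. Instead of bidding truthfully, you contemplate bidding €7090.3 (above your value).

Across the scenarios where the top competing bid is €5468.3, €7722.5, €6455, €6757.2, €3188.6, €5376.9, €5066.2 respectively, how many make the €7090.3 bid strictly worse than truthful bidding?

The deviation hurts exactly when the highest competing bid lies strictly between €5027.8 and €7090.3 — overbidding then wins at a price above your value.
€5468.3: inside the interval → strictly worse (loss €440.5).
€7722.5: above both → same outcome either way.
€6455: inside the interval → strictly worse (loss €1427.2).
€6757.2: inside the interval → strictly worse (loss €1729.4).
€3188.6: below both → same outcome either way.
€5376.9: inside the interval → strictly worse (loss €349.1).
€5066.2: inside the interval → strictly worse (loss €38.4).
Count: 5.

5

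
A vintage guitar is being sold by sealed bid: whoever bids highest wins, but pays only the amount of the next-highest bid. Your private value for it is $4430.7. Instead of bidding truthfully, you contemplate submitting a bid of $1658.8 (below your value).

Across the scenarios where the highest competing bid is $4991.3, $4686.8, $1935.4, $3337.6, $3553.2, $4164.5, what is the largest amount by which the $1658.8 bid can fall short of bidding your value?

$2495.3

$4991.3: same outcome either way → loss $0.
$4686.8: same outcome either way → loss $0.
$1935.4: truthful gives $2495.3, deviation gives $0 → loss $2495.3.
$3337.6: truthful gives $1093.1, deviation gives $0 → loss $1093.1.
$3553.2: truthful gives $877.5, deviation gives $0 → loss $877.5.
$4164.5: truthful gives $266.2, deviation gives $0 → loss $266.2.
Maximum loss: $2495.3.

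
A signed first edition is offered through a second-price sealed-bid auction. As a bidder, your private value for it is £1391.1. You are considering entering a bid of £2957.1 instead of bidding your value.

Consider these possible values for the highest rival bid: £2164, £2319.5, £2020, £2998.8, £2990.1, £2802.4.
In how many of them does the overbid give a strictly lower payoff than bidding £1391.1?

4

The deviation hurts exactly when the highest competing bid lies strictly between £1391.1 and £2957.1 — overbidding then wins at a price above your value.
£2164: inside the interval → strictly worse (loss £772.9).
£2319.5: inside the interval → strictly worse (loss £928.4).
£2020: inside the interval → strictly worse (loss £628.9).
£2998.8: above both → same outcome either way.
£2990.1: above both → same outcome either way.
£2802.4: inside the interval → strictly worse (loss £1411.3).
Count: 4.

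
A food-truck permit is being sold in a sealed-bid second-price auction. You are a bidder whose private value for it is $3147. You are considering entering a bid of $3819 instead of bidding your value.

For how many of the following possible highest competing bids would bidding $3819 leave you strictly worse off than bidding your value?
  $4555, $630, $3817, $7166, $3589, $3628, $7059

3

The deviation hurts exactly when the highest competing bid lies strictly between $3147 and $3819 — overbidding then wins at a price above your value.
$4555: above both → same outcome either way.
$630: below both → same outcome either way.
$3817: inside the interval → strictly worse (loss $670).
$7166: above both → same outcome either way.
$3589: inside the interval → strictly worse (loss $442).
$3628: inside the interval → strictly worse (loss $481).
$7059: above both → same outcome either way.
Count: 3.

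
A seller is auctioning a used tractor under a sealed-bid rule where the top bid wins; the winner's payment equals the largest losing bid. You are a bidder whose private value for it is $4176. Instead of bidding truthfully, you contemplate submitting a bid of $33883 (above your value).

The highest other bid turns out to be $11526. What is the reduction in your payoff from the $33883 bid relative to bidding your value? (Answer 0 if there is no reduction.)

$7350

Bidding your value $4176: you lose (since $4176 < $11526). Payoff $0.
Bidding $33883: you win and pay $11526. Payoff $4176 − $11526 = −$7350.
The competing bid $11526 lies between your value and your inflated bid, so overbidding wins an item priced above your value.
Loss from deviating = $0 − (−$7350) = $7350.
In a second-price auction your bid sets only whether you win, not what you pay, so bidding your true value is weakly dominant.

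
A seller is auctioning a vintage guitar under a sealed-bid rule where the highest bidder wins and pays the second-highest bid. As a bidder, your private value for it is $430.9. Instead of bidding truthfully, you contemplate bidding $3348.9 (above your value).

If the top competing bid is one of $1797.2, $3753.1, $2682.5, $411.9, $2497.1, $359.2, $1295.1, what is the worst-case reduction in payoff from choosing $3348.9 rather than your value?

$2251.6

$1797.2: truthful gives $0, deviation gives −$1366.3 → loss $1366.3.
$3753.1: same outcome either way → loss $0.
$2682.5: truthful gives $0, deviation gives −$2251.6 → loss $2251.6.
$411.9: same outcome either way → loss $0.
$2497.1: truthful gives $0, deviation gives −$2066.2 → loss $2066.2.
$359.2: same outcome either way → loss $0.
$1295.1: truthful gives $0, deviation gives −$864.2 → loss $864.2.
Maximum loss: $2251.6.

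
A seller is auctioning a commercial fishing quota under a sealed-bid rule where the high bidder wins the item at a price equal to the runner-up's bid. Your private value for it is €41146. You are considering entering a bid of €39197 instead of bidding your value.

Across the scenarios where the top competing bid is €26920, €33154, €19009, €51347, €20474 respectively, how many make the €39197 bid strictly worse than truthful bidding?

The deviation hurts exactly when the highest competing bid lies strictly between €39197 and €41146 — underbidding then forfeits a profitable win.
€26920: below both → same outcome either way.
€33154: below both → same outcome either way.
€19009: below both → same outcome either way.
€51347: above both → same outcome either way.
€20474: below both → same outcome either way.
Count: 0.

0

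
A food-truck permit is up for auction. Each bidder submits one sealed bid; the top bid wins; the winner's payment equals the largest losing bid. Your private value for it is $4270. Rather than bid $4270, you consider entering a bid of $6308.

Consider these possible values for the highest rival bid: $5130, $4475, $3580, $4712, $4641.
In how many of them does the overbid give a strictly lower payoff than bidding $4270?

4

The deviation hurts exactly when the highest competing bid lies strictly between $4270 and $6308 — overbidding then wins at a price above your value.
$5130: inside the interval → strictly worse (loss $860).
$4475: inside the interval → strictly worse (loss $205).
$3580: below both → same outcome either way.
$4712: inside the interval → strictly worse (loss $442).
$4641: inside the interval → strictly worse (loss $371).
Count: 4.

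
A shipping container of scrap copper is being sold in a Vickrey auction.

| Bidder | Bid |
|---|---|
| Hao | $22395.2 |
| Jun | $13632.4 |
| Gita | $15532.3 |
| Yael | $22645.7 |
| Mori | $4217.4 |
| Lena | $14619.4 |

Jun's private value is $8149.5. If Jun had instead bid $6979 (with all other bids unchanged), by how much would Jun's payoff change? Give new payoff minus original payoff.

The highest bid among the other bidders is $22645.7; Jun's bid doesn't change that.
Original bid $13632.4: Jun is not highest (top rival bid is $22645.7); payoff $0.
Alternative bid $6979: Jun is not highest (top rival bid is $22645.7); payoff $0.
Change in payoff = $0 − ($0) = $0.

$0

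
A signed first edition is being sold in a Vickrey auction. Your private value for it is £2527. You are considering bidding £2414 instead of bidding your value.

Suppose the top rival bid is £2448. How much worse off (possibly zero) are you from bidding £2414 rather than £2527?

£79

Bidding your value £2527: you win (since £2527 > £2448) and pay £2448. Payoff £79.
Bidding £2414: you lose. Payoff £0.
The competing bid £2448 lies between your shaded bid and your value, so underbidding forfeits an item you could have won at a profitable price.
Loss from deviating = £79 − (£0) = £79.
In a second-price auction your bid sets only whether you win, not what you pay, so bidding your true value is weakly dominant.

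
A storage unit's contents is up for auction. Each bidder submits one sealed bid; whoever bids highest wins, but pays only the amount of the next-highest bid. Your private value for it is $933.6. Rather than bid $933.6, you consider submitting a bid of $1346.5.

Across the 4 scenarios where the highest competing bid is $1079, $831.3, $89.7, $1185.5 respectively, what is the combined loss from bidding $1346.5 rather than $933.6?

The deviation costs you only when the competing bid falls strictly between $933.6 and $1346.5; elsewhere both bids give the same outcome.
$1079: truthful payoff $0, deviation payoff −$145.4 → loss $145.4.
$831.3: outcomes coincide → loss $0.
$89.7: outcomes coincide → loss $0.
$1185.5: truthful payoff $0, deviation payoff −$251.9 → loss $251.9.
Total loss = $145.4 + $251.9 = $397.3.

$397.3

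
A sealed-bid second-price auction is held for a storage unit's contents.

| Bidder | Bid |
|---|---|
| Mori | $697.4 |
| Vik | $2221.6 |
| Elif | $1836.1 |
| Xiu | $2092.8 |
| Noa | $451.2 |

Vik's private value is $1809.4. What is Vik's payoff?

Highest bid: Vik at $2221.6, so Vik wins.
Second-highest bid: Xiu at $2092.8 — that is the price the winner pays.
Vik's payoff = value − price = $1809.4 − $2092.8 = −$283.4.

−$283.4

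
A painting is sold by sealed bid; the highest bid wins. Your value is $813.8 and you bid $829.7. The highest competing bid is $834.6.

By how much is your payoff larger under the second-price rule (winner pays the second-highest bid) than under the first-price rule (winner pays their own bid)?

$0

Your bid $829.7 is below $834.6, so you lose under either rule.
Payoff is $0 in both cases; difference = $0.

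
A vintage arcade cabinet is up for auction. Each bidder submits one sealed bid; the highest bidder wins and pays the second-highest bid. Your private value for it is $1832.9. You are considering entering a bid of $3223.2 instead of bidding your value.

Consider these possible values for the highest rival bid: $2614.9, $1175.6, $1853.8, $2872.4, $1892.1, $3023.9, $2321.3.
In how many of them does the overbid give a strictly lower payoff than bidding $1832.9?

6

The deviation hurts exactly when the highest competing bid lies strictly between $1832.9 and $3223.2 — overbidding then wins at a price above your value.
$2614.9: inside the interval → strictly worse (loss $782).
$1175.6: below both → same outcome either way.
$1853.8: inside the interval → strictly worse (loss $20.9).
$2872.4: inside the interval → strictly worse (loss $1039.5).
$1892.1: inside the interval → strictly worse (loss $59.2).
$3023.9: inside the interval → strictly worse (loss $1191).
$2321.3: inside the interval → strictly worse (loss $488.4).
Count: 6.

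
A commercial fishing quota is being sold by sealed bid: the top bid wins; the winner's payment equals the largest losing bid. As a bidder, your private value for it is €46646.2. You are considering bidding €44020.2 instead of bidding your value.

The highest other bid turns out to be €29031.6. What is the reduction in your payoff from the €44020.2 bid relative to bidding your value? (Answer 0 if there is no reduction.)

Bidding your value €46646.2: you win (since €46646.2 > €29031.6) and pay €29031.6. Payoff €17614.6.
Bidding €44020.2: you win and pay €29031.6. Payoff €46646.2 − €29031.6 = €17614.6.
Difference = €17614.6 − €17614.6 = €0; both bids lead to the same outcome because the competing bid is below both your value and your alternative bid.
Because the price is fixed by the runner-up's bid, deviating from your value can only change a good outcome into a bad one — never the reverse.

€0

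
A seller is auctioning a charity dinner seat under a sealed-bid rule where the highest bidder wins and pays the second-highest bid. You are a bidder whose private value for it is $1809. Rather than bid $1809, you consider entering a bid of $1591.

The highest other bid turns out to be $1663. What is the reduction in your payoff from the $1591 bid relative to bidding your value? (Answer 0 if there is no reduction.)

Bidding your value $1809: you win (since $1809 > $1663) and pay $1663. Payoff $146.
Bidding $1591: you lose. Payoff $0.
The competing bid $1663 lies between your shaded bid and your value, so underbidding forfeits an item you could have won at a profitable price.
Loss from deviating = $146 − ($0) = $146.

$146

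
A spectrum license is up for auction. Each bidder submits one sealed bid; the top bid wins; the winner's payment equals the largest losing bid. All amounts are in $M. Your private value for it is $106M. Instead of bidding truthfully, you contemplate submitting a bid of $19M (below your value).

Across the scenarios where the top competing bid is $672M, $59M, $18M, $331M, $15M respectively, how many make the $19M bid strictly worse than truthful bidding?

1

The deviation hurts exactly when the highest competing bid lies strictly between $19M and $106M — underbidding then forfeits a profitable win.
$672M: above both → same outcome either way.
$59M: inside the interval → strictly worse (loss $47M).
$18M: below both → same outcome either way.
$331M: above both → same outcome either way.
$15M: below both → same outcome either way.
Count: 1.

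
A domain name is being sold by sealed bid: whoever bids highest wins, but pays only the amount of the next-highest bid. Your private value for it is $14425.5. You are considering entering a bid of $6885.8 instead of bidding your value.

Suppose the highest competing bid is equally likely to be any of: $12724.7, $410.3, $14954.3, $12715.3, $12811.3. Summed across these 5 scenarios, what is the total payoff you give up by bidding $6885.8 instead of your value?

$5025.2

The deviation costs you only when the competing bid falls strictly between $6885.8 and $14425.5; elsewhere both bids give the same outcome.
$12724.7: truthful payoff $1700.8, deviation payoff $0 → loss $1700.8.
$410.3: outcomes coincide → loss $0.
$14954.3: outcomes coincide → loss $0.
$12715.3: truthful payoff $1710.2, deviation payoff $0 → loss $1710.2.
$12811.3: truthful payoff $1614.2, deviation payoff $0 → loss $1614.2.
Total loss = $1700.8 + $1710.2 + $1614.2 = $5025.2.
In a second-price auction your bid sets only whether you win, not what you pay, so bidding your true value is weakly dominant.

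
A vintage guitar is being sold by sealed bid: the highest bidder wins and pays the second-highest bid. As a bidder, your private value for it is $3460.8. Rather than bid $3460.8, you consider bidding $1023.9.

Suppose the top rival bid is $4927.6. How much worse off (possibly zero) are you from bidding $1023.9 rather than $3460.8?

$0

Bidding your value $3460.8: you lose (since $3460.8 < $4927.6). Payoff $0.
Bidding $1023.9: you lose. Payoff $0.
Difference = $0 − $0 = $0; both bids lead to the same outcome because the competing bid is above both your value and your alternative bid.
Because the price is fixed by the runner-up's bid, deviating from your value can only change a good outcome into a bad one — never the reverse.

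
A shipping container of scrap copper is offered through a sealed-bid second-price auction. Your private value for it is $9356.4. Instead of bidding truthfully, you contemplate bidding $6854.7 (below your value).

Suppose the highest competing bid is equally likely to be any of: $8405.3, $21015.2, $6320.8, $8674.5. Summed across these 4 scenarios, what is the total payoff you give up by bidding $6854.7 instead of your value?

The deviation costs you only when the competing bid falls strictly between $6854.7 and $9356.4; elsewhere both bids give the same outcome.
$8405.3: truthful payoff $951.1, deviation payoff $0 → loss $951.1.
$21015.2: outcomes coincide → loss $0.
$6320.8: outcomes coincide → loss $0.
$8674.5: truthful payoff $681.9, deviation payoff $0 → loss $681.9.
Total loss = $951.1 + $681.9 = $1633.
Because the price is fixed by the runner-up's bid, deviating from your value can only change a good outcome into a bad one — never the reverse.

$1633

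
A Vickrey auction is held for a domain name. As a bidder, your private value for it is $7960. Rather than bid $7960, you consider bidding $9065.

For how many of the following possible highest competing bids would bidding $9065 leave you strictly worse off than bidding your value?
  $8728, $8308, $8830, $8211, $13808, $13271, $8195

The deviation hurts exactly when the highest competing bid lies strictly between $7960 and $9065 — overbidding then wins at a price above your value.
$8728: inside the interval → strictly worse (loss $768).
$8308: inside the interval → strictly worse (loss $348).
$8830: inside the interval → strictly worse (loss $870).
$8211: inside the interval → strictly worse (loss $251).
$13808: above both → same outcome either way.
$13271: above both → same outcome either way.
$8195: inside the interval → strictly worse (loss $235).
Count: 5.

5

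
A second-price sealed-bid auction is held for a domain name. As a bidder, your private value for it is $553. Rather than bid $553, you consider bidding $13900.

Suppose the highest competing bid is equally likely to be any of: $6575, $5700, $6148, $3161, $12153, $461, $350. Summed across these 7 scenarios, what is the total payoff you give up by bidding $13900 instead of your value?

$30972

The deviation costs you only when the competing bid falls strictly between $553 and $13900; elsewhere both bids give the same outcome.
$6575: truthful payoff $0, deviation payoff −$6022 → loss $6022.
$5700: truthful payoff $0, deviation payoff −$5147 → loss $5147.
$6148: truthful payoff $0, deviation payoff −$5595 → loss $5595.
$3161: truthful payoff $0, deviation payoff −$2608 → loss $2608.
$12153: truthful payoff $0, deviation payoff −$11600 → loss $11600.
$461: outcomes coincide → loss $0.
$350: outcomes coincide → loss $0.
Total loss = $6022 + $5147 + $5595 + $2608 + $11600 = $30972.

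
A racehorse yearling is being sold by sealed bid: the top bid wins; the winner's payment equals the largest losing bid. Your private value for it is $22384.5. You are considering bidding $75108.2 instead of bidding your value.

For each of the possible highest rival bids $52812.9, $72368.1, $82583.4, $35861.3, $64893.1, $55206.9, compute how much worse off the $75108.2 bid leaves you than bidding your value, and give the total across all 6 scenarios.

The deviation costs you only when the competing bid falls strictly between $22384.5 and $75108.2; elsewhere both bids give the same outcome.
$52812.9: truthful payoff $0, deviation payoff −$30428.4 → loss $30428.4.
$72368.1: truthful payoff $0, deviation payoff −$49983.6 → loss $49983.6.
$82583.4: outcomes coincide → loss $0.
$35861.3: truthful payoff $0, deviation payoff −$13476.8 → loss $13476.8.
$64893.1: truthful payoff $0, deviation payoff −$42508.6 → loss $42508.6.
$55206.9: truthful payoff $0, deviation payoff −$32822.4 → loss $32822.4.
Total loss = $30428.4 + $49983.6 + $13476.8 + $42508.6 + $32822.4 = $169219.8.

$169219.8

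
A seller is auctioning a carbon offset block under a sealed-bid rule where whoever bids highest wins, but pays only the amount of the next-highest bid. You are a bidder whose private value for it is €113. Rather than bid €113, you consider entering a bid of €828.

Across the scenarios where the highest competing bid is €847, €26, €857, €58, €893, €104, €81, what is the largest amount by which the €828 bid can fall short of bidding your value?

€847: same outcome either way → loss €0.
€26: same outcome either way → loss €0.
€857: same outcome either way → loss €0.
€58: same outcome either way → loss €0.
€893: same outcome either way → loss €0.
€104: same outcome either way → loss €0.
€81: same outcome either way → loss €0.
Maximum loss: €0.

€0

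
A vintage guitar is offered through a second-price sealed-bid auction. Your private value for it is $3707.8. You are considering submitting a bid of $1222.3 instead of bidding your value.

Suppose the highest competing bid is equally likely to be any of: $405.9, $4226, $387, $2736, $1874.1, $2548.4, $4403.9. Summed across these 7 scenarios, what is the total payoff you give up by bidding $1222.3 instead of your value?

The deviation costs you only when the competing bid falls strictly between $1222.3 and $3707.8; elsewhere both bids give the same outcome.
$405.9: outcomes coincide → loss $0.
$4226: outcomes coincide → loss $0.
$387: outcomes coincide → loss $0.
$2736: truthful payoff $971.8, deviation payoff $0 → loss $971.8.
$1874.1: truthful payoff $1833.7, deviation payoff $0 → loss $1833.7.
$2548.4: truthful payoff $1159.4, deviation payoff $0 → loss $1159.4.
$4403.9: outcomes coincide → loss $0.
Total loss = $971.8 + $1833.7 + $1159.4 = $3964.9.

$3964.9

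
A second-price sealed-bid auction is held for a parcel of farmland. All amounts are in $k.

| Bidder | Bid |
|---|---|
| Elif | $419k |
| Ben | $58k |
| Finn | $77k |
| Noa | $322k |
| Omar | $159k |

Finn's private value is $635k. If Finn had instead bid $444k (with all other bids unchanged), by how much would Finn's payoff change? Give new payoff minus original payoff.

$216k

The highest bid among the other bidders is $419k; Finn's bid doesn't change that.
Original bid $77k: Finn is not highest (top rival bid is $419k); payoff $0k.
Alternative bid $444k: Finn is highest, pays the top rival bid $419k; payoff $635k − $419k = $216k.
Change in payoff = $216k − ($0k) = $216k.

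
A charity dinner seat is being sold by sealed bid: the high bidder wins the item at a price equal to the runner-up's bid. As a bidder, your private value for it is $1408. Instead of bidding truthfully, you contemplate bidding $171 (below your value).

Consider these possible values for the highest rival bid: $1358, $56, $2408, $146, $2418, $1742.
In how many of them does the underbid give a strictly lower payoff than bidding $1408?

The deviation hurts exactly when the highest competing bid lies strictly between $171 and $1408 — underbidding then forfeits a profitable win.
$1358: inside the interval → strictly worse (loss $50).
$56: below both → same outcome either way.
$2408: above both → same outcome either way.
$146: below both → same outcome either way.
$2418: above both → same outcome either way.
$1742: above both → same outcome either way.
Count: 1.

1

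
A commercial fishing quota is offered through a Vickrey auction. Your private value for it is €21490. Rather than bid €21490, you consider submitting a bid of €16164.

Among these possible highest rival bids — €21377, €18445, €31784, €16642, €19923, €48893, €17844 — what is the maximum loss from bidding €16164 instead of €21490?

€21377: truthful gives €113, deviation gives €0 → loss €113.
€18445: truthful gives €3045, deviation gives €0 → loss €3045.
€31784: same outcome either way → loss €0.
€16642: truthful gives €4848, deviation gives €0 → loss €4848.
€19923: truthful gives €1567, deviation gives €0 → loss €1567.
€48893: same outcome either way → loss €0.
€17844: truthful gives €3646, deviation gives €0 → loss €3646.
Maximum loss: €4848.

€4848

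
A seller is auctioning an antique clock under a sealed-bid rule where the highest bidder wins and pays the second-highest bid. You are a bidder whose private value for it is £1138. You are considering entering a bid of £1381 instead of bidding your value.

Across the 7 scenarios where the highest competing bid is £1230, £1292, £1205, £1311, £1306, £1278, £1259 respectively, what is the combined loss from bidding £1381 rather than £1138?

The deviation costs you only when the competing bid falls strictly between £1138 and £1381; elsewhere both bids give the same outcome.
£1230: truthful payoff £0, deviation payoff −£92 → loss £92.
£1292: truthful payoff £0, deviation payoff −£154 → loss £154.
£1205: truthful payoff £0, deviation payoff −£67 → loss £67.
£1311: truthful payoff £0, deviation payoff −£173 → loss £173.
£1306: truthful payoff £0, deviation payoff −£168 → loss £168.
£1278: truthful payoff £0, deviation payoff −£140 → loss £140.
£1259: truthful payoff £0, deviation payoff −£121 → loss £121.
Total loss = £92 + £154 + £67 + £173 + £168 + £140 + £121 = £915.
Because the price is fixed by the runner-up's bid, deviating from your value can only change a good outcome into a bad one — never the reverse.

£915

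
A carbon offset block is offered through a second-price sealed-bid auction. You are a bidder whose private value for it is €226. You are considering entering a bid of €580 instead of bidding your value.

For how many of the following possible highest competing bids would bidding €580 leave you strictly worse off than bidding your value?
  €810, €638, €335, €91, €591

The deviation hurts exactly when the highest competing bid lies strictly between €226 and €580 — overbidding then wins at a price above your value.
€810: above both → same outcome either way.
€638: above both → same outcome either way.
€335: inside the interval → strictly worse (loss €109).
€91: below both → same outcome either way.
€591: above both → same outcome either way.
Count: 1.

1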